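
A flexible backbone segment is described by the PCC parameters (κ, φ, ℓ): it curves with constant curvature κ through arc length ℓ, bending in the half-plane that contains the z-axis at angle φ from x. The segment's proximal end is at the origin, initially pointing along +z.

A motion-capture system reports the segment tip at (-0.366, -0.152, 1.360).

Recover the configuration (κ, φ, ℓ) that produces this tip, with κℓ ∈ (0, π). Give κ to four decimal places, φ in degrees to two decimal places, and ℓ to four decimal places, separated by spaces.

ρ = √(x²+y²) = √(-0.366² + -0.152²) = 0.39631
φ = atan2(y, x) mod 360° = atan2(-0.152, -0.366) = 202.5531°
|p|² = ρ² + z² = 0.39631² + 1.360² = 2.00666
κ = 2ρ / |p|² = 2×0.39631 / 2.00666 = 0.39499
θ = 2·atan2(ρ, z) = 2·atan2(0.39631, 1.360) = 0.56710 rad
ℓ = θ/κ = 0.56710/0.39499 = 1.43573

0.3950 202.55 1.4357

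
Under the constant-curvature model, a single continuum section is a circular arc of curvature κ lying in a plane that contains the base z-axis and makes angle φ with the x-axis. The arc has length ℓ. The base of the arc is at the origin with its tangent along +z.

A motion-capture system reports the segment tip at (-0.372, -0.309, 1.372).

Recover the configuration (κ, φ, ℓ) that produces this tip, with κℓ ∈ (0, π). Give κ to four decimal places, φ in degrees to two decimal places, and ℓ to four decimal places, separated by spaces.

0.4570 219.71 1.4830

ρ = √(x²+y²) = √(-0.372² + -0.309²) = 0.48360
φ = atan2(y, x) mod 360° = atan2(-0.309, -0.372) = 219.7146°
|p|² = ρ² + z² = 0.48360² + 1.372² = 2.11625
κ = 2ρ / |p|² = 2×0.48360 / 2.11625 = 0.45703
θ = 2·atan2(ρ, z) = 2·atan2(0.48360, 1.372) = 0.67776 rad
ℓ = θ/κ = 0.67776/0.45703 = 1.48295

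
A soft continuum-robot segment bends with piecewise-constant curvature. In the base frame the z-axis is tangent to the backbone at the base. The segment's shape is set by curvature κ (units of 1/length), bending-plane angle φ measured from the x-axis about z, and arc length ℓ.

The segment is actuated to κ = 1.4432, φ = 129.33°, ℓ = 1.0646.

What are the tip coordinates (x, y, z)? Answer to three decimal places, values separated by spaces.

θ = κ·ℓ = 1.4432 × 1.0646 = 1.53643 rad
ρ = (1 − cos θ)/κ = (1 − 0.03436)/1.4432 = 0.66910
z = sin θ / κ = 0.99941/1.4432 = 0.69250
x = ρ cos φ = 0.66910 × cos(129.33°) = -0.42406
y = ρ sin φ = 0.66910 × sin(129.33°) = 0.51755

-0.424 0.518 0.692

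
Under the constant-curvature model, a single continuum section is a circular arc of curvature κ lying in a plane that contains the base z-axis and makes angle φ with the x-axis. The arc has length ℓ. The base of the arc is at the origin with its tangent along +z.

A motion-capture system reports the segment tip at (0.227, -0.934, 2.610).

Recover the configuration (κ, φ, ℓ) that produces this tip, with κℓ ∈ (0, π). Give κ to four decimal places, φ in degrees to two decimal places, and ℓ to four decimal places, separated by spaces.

0.2485 283.66 2.8399

ρ = √(x²+y²) = √(0.227² + -0.934²) = 0.96119
φ = atan2(y, x) mod 360° = atan2(-0.934, 0.227) = 283.6603°
|p|² = ρ² + z² = 0.96119² + 2.610² = 7.73598
κ = 2ρ / |p|² = 2×0.96119 / 7.73598 = 0.24850
θ = 2·atan2(ρ, z) = 2·atan2(0.96119, 2.610) = 0.70572 rad
ℓ = θ/κ = 0.70572/0.24850 = 2.83993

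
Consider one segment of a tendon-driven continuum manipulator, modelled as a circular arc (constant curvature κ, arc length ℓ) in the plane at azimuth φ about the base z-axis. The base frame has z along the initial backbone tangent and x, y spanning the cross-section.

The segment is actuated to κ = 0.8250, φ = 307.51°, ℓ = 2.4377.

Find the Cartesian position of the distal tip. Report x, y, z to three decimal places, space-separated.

θ = κ·ℓ = 0.8250 × 2.4377 = 2.01110 rad
ρ = (1 − cos θ)/κ = (1 − -0.42622)/0.8250 = 1.72875
z = sin θ / κ = 0.90462/0.8250 = 1.09651
x = ρ cos φ = 1.72875 × cos(307.51°) = 1.05263
y = ρ sin φ = 1.72875 × sin(307.51°) = -1.37132

1.053 -1.371 1.097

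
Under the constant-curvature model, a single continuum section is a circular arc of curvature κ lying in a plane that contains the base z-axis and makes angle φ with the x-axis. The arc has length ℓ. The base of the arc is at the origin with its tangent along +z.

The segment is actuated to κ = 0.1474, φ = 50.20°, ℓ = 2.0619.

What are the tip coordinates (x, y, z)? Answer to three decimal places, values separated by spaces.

θ = κ·ℓ = 0.1474 × 2.0619 = 0.30392 rad
ρ = (1 − cos θ)/κ = (1 − 0.95417)/0.1474 = 0.31093
z = sin θ / κ = 0.29927/0.1474 = 2.03030
x = ρ cos φ = 0.31093 × cos(50.20°) = 0.19903
y = ρ sin φ = 0.31093 × sin(50.20°) = 0.23888

0.199 0.239 2.030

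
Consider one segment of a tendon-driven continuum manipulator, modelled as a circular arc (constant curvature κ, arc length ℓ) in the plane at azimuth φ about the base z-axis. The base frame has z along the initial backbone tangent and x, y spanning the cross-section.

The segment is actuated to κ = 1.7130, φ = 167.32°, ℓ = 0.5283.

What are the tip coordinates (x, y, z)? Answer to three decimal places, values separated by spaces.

θ = κ·ℓ = 1.7130 × 0.5283 = 0.90498 rad
ρ = (1 − cos θ)/κ = (1 − 0.61770)/1.7130 = 0.22317
z = sin θ / κ = 0.78641/1.7130 = 0.45908
x = ρ cos φ = 0.22317 × cos(167.32°) = -0.21773
y = ρ sin φ = 0.22317 × sin(167.32°) = 0.04899

-0.218 0.049 0.459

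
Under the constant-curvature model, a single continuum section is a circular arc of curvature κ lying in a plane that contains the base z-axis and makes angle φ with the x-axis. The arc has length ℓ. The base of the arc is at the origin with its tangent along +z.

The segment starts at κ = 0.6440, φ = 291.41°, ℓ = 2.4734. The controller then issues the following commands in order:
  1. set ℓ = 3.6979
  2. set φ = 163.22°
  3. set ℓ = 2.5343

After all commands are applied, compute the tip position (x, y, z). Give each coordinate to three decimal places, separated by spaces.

initial: κ=0.6440, φ=291.41°, ℓ=2.4734
cmd 1: set ℓ=3.6979 → (κ,φ,ℓ)=(0.6440,291.41°,3.6979) → tip=(0.9776,-2.4933,1.0699)
cmd 2: set φ=163.22° → (κ,φ,ℓ)=(0.6440,163.22°,3.6979) → tip=(-2.5641,0.7732,1.0699)
cmd 3: set ℓ=2.5343 → (κ,φ,ℓ)=(0.6440,163.22°,2.5343) → tip=(-1.5777,0.4757,1.5499)

-1.578 0.476 1.550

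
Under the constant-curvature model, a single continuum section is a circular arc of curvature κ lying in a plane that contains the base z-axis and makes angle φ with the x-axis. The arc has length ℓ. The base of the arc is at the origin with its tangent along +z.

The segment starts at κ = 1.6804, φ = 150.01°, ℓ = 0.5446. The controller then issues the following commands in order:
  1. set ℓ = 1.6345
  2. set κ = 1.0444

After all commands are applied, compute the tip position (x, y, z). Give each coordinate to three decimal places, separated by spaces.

initial: κ=1.6804, φ=150.01°, ℓ=0.5446
cmd 1: set ℓ=1.6345 → (κ,φ,ℓ)=(1.6804,150.01°,1.6345) → tip=(-0.9912,0.5720,0.2290)
cmd 2: set κ=1.0444 → (κ,φ,ℓ)=(1.0444,150.01°,1.6345) → tip=(-0.9420,0.5436,0.9486)

-0.942 0.544 0.949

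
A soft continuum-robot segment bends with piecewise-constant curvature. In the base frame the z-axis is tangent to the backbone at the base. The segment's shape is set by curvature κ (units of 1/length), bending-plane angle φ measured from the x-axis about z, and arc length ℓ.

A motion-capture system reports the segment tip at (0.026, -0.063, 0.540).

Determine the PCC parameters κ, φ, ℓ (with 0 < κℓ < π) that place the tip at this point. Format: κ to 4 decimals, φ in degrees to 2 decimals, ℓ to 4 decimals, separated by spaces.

0.4601 292.43 0.5457

ρ = √(x²+y²) = √(0.026² + -0.063²) = 0.06815
φ = atan2(y, x) mod 360° = atan2(-0.063, 0.026) = 292.4259°
|p|² = ρ² + z² = 0.06815² + 0.540² = 0.29625
κ = 2ρ / |p|² = 2×0.06815 / 0.29625 = 0.46012
θ = 2·atan2(ρ, z) = 2·atan2(0.06815, 0.540) = 0.25110 rad
ℓ = θ/κ = 0.25110/0.46012 = 0.54572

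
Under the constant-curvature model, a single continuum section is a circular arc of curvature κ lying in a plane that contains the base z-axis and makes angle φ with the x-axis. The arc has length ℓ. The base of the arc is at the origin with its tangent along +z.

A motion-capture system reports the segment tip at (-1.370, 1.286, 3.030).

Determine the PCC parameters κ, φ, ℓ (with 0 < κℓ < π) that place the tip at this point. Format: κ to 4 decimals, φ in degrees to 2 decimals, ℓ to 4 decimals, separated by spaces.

ρ = √(x²+y²) = √(-1.370² + 1.286²) = 1.87901
φ = atan2(y, x) mod 360° = atan2(1.286, -1.370) = 136.8115°
|p|² = ρ² + z² = 1.87901² + 3.030² = 12.71160
κ = 2ρ / |p|² = 2×1.87901 / 12.71160 = 0.29564
θ = 2·atan2(ρ, z) = 2·atan2(1.87901, 3.030) = 1.11019 rad
ℓ = θ/κ = 1.11019/0.29564 = 3.75523

0.2956 136.81 3.7552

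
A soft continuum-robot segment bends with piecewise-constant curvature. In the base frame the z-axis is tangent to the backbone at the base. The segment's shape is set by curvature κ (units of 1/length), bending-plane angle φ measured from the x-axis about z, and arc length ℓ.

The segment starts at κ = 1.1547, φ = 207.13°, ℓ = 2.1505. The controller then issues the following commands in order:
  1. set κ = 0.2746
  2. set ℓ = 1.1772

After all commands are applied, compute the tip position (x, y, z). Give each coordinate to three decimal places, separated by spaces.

-0.168 -0.086 1.157

initial: κ=1.1547, φ=207.13°, ℓ=2.1505
cmd 1: set κ=0.2746 → (κ,φ,ℓ)=(0.2746,207.13°,2.1505) → tip=(-0.5489,-0.2812,2.0277)
cmd 2: set ℓ=1.1772 → (κ,φ,ℓ)=(0.2746,207.13°,1.1772) → tip=(-0.1679,-0.0860,1.1568)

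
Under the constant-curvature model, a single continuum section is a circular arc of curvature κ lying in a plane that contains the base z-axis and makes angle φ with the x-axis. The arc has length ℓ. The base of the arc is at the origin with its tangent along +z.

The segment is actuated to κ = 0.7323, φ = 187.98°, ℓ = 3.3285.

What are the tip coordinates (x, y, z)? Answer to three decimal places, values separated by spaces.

-2.383 -0.334 0.884

θ = κ·ℓ = 0.7323 × 3.3285 = 2.43746 rad
ρ = (1 − cos θ)/κ = (1 − -0.76217)/0.7323 = 2.40635
z = sin θ / κ = 0.64737/0.7323 = 0.88403
x = ρ cos φ = 2.40635 × cos(187.98°) = -2.38305
y = ρ sin φ = 2.40635 × sin(187.98°) = -0.33407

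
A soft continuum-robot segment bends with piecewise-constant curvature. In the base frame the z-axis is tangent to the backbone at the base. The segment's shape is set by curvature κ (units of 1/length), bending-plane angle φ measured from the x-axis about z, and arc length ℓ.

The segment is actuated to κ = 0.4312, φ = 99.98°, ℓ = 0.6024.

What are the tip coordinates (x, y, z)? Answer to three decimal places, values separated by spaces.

θ = κ·ℓ = 0.4312 × 0.6024 = 0.25975 rad
ρ = (1 − cos θ)/κ = (1 − 0.96645)/0.4312 = 0.07780
z = sin θ / κ = 0.25684/0.4312 = 0.59565
x = ρ cos φ = 0.07780 × cos(99.98°) = -0.01348
y = ρ sin φ = 0.07780 × sin(99.98°) = 0.07662

-0.013 0.077 0.596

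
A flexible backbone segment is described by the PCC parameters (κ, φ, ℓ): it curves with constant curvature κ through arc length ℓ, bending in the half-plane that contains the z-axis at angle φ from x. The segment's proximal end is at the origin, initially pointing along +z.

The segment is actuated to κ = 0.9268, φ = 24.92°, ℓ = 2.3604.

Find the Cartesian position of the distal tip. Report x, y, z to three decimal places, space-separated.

1.545 0.718 0.880

θ = κ·ℓ = 0.9268 × 2.3604 = 2.18762 rad
ρ = (1 − cos θ)/κ = (1 − -0.57845)/0.9268 = 1.70311
z = sin θ / κ = 0.81572/0.9268 = 0.88015
x = ρ cos φ = 1.70311 × cos(24.92°) = 1.54455
y = ρ sin φ = 1.70311 × sin(24.92°) = 0.71761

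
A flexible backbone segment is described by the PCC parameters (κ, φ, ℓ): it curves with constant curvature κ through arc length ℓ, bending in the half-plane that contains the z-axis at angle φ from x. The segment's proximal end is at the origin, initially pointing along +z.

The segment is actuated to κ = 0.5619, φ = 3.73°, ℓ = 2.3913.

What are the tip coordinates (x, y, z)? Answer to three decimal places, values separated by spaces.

θ = κ·ℓ = 0.5619 × 2.3913 = 1.34367 rad
ρ = (1 − cos θ)/κ = (1 − 0.22518)/0.5619 = 1.37893
z = sin θ / κ = 0.97432/0.5619 = 1.73397
x = ρ cos φ = 1.37893 × cos(3.73°) = 1.37601
y = ρ sin φ = 1.37893 × sin(3.73°) = 0.08971

1.376 0.090 1.734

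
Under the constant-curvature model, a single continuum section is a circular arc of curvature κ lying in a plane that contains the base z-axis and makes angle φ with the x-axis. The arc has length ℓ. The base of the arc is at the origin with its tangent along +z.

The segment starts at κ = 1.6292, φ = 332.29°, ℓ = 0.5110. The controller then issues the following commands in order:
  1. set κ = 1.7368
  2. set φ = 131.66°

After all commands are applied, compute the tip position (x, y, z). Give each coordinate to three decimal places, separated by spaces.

-0.141 0.159 0.447

initial: κ=1.6292, φ=332.29°, ℓ=0.5110
cmd 1: set κ=1.7368 → (κ,φ,ℓ)=(1.7368,332.29°,0.5110) → tip=(0.1879,-0.0987,0.4465)
cmd 2: set φ=131.66° → (κ,φ,ℓ)=(1.7368,131.66°,0.5110) → tip=(-0.1411,0.1586,0.4465)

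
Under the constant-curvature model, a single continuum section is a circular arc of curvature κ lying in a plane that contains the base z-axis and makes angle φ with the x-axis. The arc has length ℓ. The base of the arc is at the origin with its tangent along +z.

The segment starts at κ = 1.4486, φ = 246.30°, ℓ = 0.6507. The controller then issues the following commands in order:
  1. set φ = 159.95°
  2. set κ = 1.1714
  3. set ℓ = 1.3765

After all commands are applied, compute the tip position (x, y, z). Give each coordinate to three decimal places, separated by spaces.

initial: κ=1.4486, φ=246.30°, ℓ=0.6507
cmd 1: set φ=159.95° → (κ,φ,ℓ)=(1.4486,159.95°,0.6507) → tip=(-0.2674,0.0976,0.5585)
cmd 2: set κ=1.1714 → (κ,φ,ℓ)=(1.1714,159.95°,0.6507) → tip=(-0.2219,0.0810,0.5895)
cmd 3: set ℓ=1.3765 → (κ,φ,ℓ)=(1.1714,159.95°,1.3765) → tip=(-0.8353,0.3049,0.8529)

-0.835 0.305 0.853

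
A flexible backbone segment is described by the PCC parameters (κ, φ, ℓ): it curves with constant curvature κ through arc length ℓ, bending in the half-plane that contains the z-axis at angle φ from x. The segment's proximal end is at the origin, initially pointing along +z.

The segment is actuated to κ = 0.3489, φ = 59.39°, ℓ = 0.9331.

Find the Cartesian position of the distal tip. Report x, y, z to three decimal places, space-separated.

0.077 0.130 0.917

θ = κ·ℓ = 0.3489 × 0.9331 = 0.32556 rad
ρ = (1 − cos θ)/κ = (1 − 0.94747)/0.3489 = 0.15055
z = sin θ / κ = 0.31984/0.3489 = 0.91670
x = ρ cos φ = 0.15055 × cos(59.39°) = 0.07666
y = ρ sin φ = 0.15055 × sin(59.39°) = 0.12957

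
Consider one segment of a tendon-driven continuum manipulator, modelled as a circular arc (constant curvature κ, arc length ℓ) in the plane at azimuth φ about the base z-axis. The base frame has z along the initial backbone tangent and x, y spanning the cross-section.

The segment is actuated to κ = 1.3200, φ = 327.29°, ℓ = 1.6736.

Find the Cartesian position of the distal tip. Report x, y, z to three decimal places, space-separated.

1.017 -0.653 0.608

θ = κ·ℓ = 1.3200 × 1.6736 = 2.20915 rad
ρ = (1 − cos θ)/κ = (1 − -0.59588)/1.3200 = 1.20900
z = sin θ / κ = 0.80308/1.3200 = 0.60839
x = ρ cos φ = 1.20900 × cos(327.29°) = 1.01727
y = ρ sin φ = 1.20900 × sin(327.29°) = -0.65333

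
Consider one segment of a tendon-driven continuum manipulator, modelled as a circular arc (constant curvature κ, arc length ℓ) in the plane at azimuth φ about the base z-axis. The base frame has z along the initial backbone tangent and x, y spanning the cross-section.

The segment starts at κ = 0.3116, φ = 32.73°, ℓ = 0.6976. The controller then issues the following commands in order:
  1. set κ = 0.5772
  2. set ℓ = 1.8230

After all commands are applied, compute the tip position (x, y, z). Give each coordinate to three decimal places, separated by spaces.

0.735 0.472 1.505

initial: κ=0.3116, φ=32.73°, ℓ=0.6976
cmd 1: set κ=0.5772 → (κ,φ,ℓ)=(0.5772,32.73°,0.6976) → tip=(0.1166,0.0749,0.6789)
cmd 2: set ℓ=1.8230 → (κ,φ,ℓ)=(0.5772,32.73°,1.8230) → tip=(0.7351,0.4725,1.5047)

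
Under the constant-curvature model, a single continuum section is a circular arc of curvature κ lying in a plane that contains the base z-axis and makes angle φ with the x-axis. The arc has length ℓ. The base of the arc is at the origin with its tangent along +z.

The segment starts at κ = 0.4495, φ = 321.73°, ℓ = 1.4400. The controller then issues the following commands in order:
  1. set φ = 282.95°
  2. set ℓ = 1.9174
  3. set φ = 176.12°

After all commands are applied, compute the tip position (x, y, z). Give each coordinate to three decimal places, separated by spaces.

-0.775 0.053 1.689

initial: κ=0.4495, φ=321.73°, ℓ=1.4400
cmd 1: set φ=282.95° → (κ,φ,ℓ)=(0.4495,282.95°,1.4400) → tip=(0.1008,-0.4386,1.3415)
cmd 2: set ℓ=1.9174 → (κ,φ,ℓ)=(0.4495,282.95°,1.9174) → tip=(0.1740,-0.7566,1.6887)
cmd 3: set φ=176.12° → (κ,φ,ℓ)=(0.4495,176.12°,1.9174) → tip=(-0.7746,0.0525,1.6887)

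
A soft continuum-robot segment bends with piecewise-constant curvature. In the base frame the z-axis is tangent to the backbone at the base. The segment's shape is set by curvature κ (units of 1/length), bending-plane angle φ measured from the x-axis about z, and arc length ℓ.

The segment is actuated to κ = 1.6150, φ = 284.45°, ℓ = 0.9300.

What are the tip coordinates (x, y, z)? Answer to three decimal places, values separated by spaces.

0.144 -0.558 0.618

θ = κ·ℓ = 1.6150 × 0.9300 = 1.50195 rad
ρ = (1 − cos θ)/κ = (1 − 0.06879)/1.6150 = 0.57660
z = sin θ / κ = 0.99763/1.6150 = 0.61773
x = ρ cos φ = 0.57660 × cos(284.45°) = 0.14388
y = ρ sin φ = 0.57660 × sin(284.45°) = -0.55836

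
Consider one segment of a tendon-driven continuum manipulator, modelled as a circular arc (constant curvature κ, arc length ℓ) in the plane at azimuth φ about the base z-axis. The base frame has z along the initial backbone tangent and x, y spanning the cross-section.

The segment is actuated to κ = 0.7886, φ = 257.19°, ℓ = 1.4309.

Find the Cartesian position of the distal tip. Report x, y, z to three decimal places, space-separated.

θ = κ·ℓ = 0.7886 × 1.4309 = 1.12841 rad
ρ = (1 − cos θ)/κ = (1 − 0.42810)/0.7886 = 0.72521
z = sin θ / κ = 0.90373/0.7886 = 1.14600
x = ρ cos φ = 0.72521 × cos(257.19°) = -0.16079
y = ρ sin φ = 0.72521 × sin(257.19°) = -0.70716

-0.161 -0.707 1.146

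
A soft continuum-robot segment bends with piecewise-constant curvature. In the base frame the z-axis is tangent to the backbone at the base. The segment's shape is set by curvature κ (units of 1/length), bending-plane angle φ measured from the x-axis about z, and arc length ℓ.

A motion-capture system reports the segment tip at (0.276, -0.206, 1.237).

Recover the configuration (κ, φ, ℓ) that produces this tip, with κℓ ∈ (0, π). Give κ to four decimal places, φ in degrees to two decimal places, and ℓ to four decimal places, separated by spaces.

ρ = √(x²+y²) = √(0.276² + -0.206²) = 0.34440
φ = atan2(y, x) mod 360° = atan2(-0.206, 0.276) = 323.2632°
|p|² = ρ² + z² = 0.34440² + 1.237² = 1.64878
κ = 2ρ / |p|² = 2×0.34440 / 1.64878 = 0.41776
θ = 2·atan2(ρ, z) = 2·atan2(0.34440, 1.237) = 0.54308 rad
ℓ = θ/κ = 0.54308/0.41776 = 1.29997

0.4178 323.26 1.3000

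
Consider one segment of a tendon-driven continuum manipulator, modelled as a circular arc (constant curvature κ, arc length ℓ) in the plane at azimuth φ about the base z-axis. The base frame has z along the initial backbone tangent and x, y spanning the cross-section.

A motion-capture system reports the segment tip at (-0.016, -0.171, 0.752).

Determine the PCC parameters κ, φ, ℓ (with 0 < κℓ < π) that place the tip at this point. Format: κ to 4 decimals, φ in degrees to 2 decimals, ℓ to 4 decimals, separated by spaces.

0.5773 264.65 0.7779

ρ = √(x²+y²) = √(-0.016² + -0.171²) = 0.17175
φ = atan2(y, x) mod 360° = atan2(-0.171, -0.016) = 264.6546°
|p|² = ρ² + z² = 0.17175² + 0.752² = 0.59500
κ = 2ρ / |p|² = 2×0.17175 / 0.59500 = 0.57730
θ = 2·atan2(ρ, z) = 2·atan2(0.17175, 0.752) = 0.44907 rad
ℓ = θ/κ = 0.44907/0.57730 = 0.77788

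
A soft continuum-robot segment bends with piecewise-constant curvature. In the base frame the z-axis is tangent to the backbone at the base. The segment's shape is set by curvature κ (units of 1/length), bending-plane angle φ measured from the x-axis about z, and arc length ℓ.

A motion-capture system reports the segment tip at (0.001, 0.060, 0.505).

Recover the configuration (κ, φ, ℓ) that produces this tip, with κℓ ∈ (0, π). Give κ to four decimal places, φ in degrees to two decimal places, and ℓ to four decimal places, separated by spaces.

0.4641 89.05 0.5097

ρ = √(x²+y²) = √(0.001² + 0.060²) = 0.06001
φ = atan2(y, x) mod 360° = atan2(0.060, 0.001) = 89.0452°
|p|² = ρ² + z² = 0.06001² + 0.505² = 0.25863
κ = 2ρ / |p|² = 2×0.06001 / 0.25863 = 0.46405
θ = 2·atan2(ρ, z) = 2·atan2(0.06001, 0.505) = 0.23655 rad
ℓ = θ/κ = 0.23655/0.46405 = 0.50974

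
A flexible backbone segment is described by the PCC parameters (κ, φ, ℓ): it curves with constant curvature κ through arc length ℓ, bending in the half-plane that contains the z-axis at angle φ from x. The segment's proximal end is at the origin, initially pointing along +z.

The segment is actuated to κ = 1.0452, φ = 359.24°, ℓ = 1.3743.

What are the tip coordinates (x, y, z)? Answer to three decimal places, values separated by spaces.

θ = κ·ℓ = 1.0452 × 1.3743 = 1.43642 rad
ρ = (1 − cos θ)/κ = (1 − 0.13397)/1.0452 = 0.82857
z = sin θ / κ = 0.99098/1.0452 = 0.94813
x = ρ cos φ = 0.82857 × cos(359.24°) = 0.82850
y = ρ sin φ = 0.82857 × sin(359.24°) = -0.01099

0.829 -0.011 0.948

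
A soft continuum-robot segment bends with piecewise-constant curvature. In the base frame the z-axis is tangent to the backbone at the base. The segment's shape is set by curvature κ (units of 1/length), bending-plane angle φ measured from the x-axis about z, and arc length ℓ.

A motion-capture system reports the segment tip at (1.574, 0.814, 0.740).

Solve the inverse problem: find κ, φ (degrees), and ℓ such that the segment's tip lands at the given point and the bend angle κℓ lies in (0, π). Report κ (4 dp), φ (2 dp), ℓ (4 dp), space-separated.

0.9611 27.35 2.4457

ρ = √(x²+y²) = √(1.574² + 0.814²) = 1.77202
φ = atan2(y, x) mod 360° = atan2(0.814, 1.574) = 27.3459°
|p|² = ρ² + z² = 1.77202² + 0.740² = 3.68767
κ = 2ρ / |p|² = 2×1.77202 / 3.68767 = 0.96105
θ = 2·atan2(ρ, z) = 2·atan2(1.77202, 0.740) = 2.35042 rad
ℓ = θ/κ = 2.35042/0.96105 = 2.44567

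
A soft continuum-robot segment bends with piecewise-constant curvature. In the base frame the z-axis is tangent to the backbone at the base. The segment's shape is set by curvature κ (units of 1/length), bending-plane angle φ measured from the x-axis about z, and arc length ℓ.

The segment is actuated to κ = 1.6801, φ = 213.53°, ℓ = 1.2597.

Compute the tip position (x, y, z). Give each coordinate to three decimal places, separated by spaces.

θ = κ·ℓ = 1.6801 × 1.2597 = 2.11642 rad
ρ = (1 − cos θ)/κ = (1 − -0.51895)/1.6801 = 0.90408
z = sin θ / κ = 0.85480/1.6801 = 0.50878
x = ρ cos φ = 0.90408 × cos(213.53°) = -0.75364
y = ρ sin φ = 0.90408 × sin(213.53°) = -0.49939

-0.754 -0.499 0.509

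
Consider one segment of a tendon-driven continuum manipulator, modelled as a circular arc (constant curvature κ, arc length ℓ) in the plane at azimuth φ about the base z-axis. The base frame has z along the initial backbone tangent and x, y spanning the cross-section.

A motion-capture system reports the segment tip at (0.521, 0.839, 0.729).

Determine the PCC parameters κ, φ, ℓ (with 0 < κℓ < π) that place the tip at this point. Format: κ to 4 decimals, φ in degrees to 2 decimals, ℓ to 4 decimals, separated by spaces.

ρ = √(x²+y²) = √(0.521² + 0.839²) = 0.98760
φ = atan2(y, x) mod 360° = atan2(0.839, 0.521) = 58.1607°
|p|² = ρ² + z² = 0.98760² + 0.729² = 1.50680
κ = 2ρ / |p|² = 2×0.98760 / 1.50680 = 1.31086
θ = 2·atan2(ρ, z) = 2·atan2(0.98760, 0.729) = 1.86984 rad
ℓ = θ/κ = 1.86984/1.31086 = 1.42643

1.3109 58.16 1.4264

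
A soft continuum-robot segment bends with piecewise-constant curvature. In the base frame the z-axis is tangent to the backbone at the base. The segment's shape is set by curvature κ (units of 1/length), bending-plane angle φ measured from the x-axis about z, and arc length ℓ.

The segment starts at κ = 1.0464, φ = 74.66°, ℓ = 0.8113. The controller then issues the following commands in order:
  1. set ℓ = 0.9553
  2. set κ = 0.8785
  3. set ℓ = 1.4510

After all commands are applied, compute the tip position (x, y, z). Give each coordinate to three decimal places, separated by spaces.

initial: κ=1.0464, φ=74.66°, ℓ=0.8113
cmd 1: set ℓ=0.9553 → (κ,φ,ℓ)=(1.0464,74.66°,0.9553) → tip=(0.1161,0.4234,0.8040)
cmd 2: set κ=0.8785 → (κ,φ,ℓ)=(0.8785,74.66°,0.9553) → tip=(0.1000,0.3644,0.8470)
cmd 3: set ℓ=1.4510 → (κ,φ,ℓ)=(0.8785,74.66°,1.4510) → tip=(0.2133,0.7774,1.0888)

0.213 0.777 1.089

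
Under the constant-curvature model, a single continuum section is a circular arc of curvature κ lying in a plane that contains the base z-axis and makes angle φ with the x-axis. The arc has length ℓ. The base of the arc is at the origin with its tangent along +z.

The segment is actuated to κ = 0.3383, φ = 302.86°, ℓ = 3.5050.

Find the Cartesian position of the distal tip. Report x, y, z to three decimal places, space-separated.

θ = κ·ℓ = 0.3383 × 3.5050 = 1.18574 rad
ρ = (1 − cos θ)/κ = (1 − 0.37561)/0.3383 = 1.84567
z = sin θ / κ = 0.92678/0.3383 = 2.73951
x = ρ cos φ = 1.84567 × cos(302.86°) = 1.00144
y = ρ sin φ = 1.84567 × sin(302.86°) = -1.55036

1.001 -1.550 2.740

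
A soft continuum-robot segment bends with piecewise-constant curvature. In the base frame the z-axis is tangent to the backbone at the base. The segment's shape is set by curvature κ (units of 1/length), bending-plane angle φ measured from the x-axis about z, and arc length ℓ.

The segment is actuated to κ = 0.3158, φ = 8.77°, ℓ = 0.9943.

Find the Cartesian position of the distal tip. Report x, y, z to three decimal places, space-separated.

0.153 0.024 0.978

θ = κ·ℓ = 0.3158 × 0.9943 = 0.31400 rad
ρ = (1 − cos θ)/κ = (1 − 0.95111)/0.3158 = 0.15483
z = sin θ / κ = 0.30887/0.3158 = 0.97804
x = ρ cos φ = 0.15483 × cos(8.77°) = 0.15302
y = ρ sin φ = 0.15483 × sin(8.77°) = 0.02361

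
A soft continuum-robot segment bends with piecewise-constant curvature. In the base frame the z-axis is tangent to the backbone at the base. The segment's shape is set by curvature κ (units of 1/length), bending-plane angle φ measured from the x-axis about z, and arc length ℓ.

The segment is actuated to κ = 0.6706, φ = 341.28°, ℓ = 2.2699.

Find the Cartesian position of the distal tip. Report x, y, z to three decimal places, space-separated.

θ = κ·ℓ = 0.6706 × 2.2699 = 1.52219 rad
ρ = (1 − cos θ)/κ = (1 − 0.04858)/0.6706 = 1.41876
z = sin θ / κ = 0.99882/0.6706 = 1.48944
x = ρ cos φ = 1.41876 × cos(341.28°) = 1.34370
y = ρ sin φ = 1.41876 × sin(341.28°) = -0.45534

1.344 -0.455 1.489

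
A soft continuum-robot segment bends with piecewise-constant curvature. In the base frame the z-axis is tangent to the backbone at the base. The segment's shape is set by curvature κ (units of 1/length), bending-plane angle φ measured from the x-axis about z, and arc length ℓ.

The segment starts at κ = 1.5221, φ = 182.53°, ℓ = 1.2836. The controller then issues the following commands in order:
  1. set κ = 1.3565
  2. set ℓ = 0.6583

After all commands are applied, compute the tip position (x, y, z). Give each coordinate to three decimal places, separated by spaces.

initial: κ=1.5221, φ=182.53°, ℓ=1.2836
cmd 1: set κ=1.3565 → (κ,φ,ℓ)=(1.3565,182.53°,1.2836) → tip=(-0.8614,-0.0381,0.7265)
cmd 2: set ℓ=0.6583 → (κ,φ,ℓ)=(1.3565,182.53°,0.6583) → tip=(-0.2746,-0.0121,0.5742)

-0.275 -0.012 0.574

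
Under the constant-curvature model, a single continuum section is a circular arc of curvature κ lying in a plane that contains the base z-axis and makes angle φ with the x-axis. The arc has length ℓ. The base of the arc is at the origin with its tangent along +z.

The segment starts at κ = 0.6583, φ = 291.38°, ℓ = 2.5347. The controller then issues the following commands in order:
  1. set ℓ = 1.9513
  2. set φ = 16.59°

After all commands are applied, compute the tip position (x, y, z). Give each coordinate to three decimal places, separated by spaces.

1.045 0.311 1.457

initial: κ=0.6583, φ=291.38°, ℓ=2.5347
cmd 1: set ℓ=1.9513 → (κ,φ,ℓ)=(0.6583,291.38°,1.9513) → tip=(0.3974,-1.0151,1.4573)
cmd 2: set φ=16.59° → (κ,φ,ℓ)=(0.6583,16.59°,1.9513) → tip=(1.0448,0.3113,1.4573)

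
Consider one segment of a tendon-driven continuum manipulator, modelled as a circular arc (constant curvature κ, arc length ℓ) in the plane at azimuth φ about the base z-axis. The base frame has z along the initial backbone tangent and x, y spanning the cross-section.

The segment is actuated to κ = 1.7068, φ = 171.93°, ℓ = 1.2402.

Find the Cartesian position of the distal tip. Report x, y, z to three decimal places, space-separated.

θ = κ·ℓ = 1.7068 × 1.2402 = 2.11677 rad
ρ = (1 − cos θ)/κ = (1 − -0.51925)/1.7068 = 0.89012
z = sin θ / κ = 0.85462/1.7068 = 0.50072
x = ρ cos φ = 0.89012 × cos(171.93°) = -0.88130
y = ρ sin φ = 0.89012 × sin(171.93°) = 0.12496

-0.881 0.125 0.501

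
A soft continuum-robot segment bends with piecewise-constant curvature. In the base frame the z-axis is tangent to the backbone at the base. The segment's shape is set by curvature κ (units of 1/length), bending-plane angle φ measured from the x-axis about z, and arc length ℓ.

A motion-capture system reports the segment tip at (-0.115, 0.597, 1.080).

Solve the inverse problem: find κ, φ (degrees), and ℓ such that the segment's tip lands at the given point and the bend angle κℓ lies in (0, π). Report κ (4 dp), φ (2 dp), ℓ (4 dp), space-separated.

ρ = √(x²+y²) = √(-0.115² + 0.597²) = 0.60798
φ = atan2(y, x) mod 360° = atan2(0.597, -0.115) = 100.9033°
|p|² = ρ² + z² = 0.60798² + 1.080² = 1.53603
κ = 2ρ / |p|² = 2×0.60798 / 1.53603 = 0.79162
θ = 2·atan2(ρ, z) = 2·atan2(0.60798, 1.080) = 1.02545 rad
ℓ = θ/κ = 1.02545/0.79162 = 1.29538

0.7916 100.90 1.2954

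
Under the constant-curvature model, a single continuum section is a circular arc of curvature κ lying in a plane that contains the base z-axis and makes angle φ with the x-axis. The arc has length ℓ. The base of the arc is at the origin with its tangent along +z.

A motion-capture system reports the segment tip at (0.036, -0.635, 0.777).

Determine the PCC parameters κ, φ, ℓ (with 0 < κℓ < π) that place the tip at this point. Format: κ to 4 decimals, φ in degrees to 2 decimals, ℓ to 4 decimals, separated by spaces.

1.2616 273.24 1.0874

ρ = √(x²+y²) = √(0.036² + -0.635²) = 0.63602
φ = atan2(y, x) mod 360° = atan2(-0.635, 0.036) = 273.2448°
|p|² = ρ² + z² = 0.63602² + 0.777² = 1.00825
κ = 2ρ / |p|² = 2×0.63602 / 1.00825 = 1.26163
θ = 2·atan2(ρ, z) = 2·atan2(0.63602, 0.777) = 1.37191 rad
ℓ = θ/κ = 1.37191/1.26163 = 1.08741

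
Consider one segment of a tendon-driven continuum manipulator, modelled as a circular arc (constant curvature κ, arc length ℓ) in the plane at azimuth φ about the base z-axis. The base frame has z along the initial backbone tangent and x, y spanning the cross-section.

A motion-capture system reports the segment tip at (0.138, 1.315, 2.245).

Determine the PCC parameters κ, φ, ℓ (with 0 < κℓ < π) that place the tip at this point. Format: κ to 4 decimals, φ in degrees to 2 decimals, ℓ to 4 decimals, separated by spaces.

0.3896 84.01 2.7326

ρ = √(x²+y²) = √(0.138² + 1.315²) = 1.32222
φ = atan2(y, x) mod 360° = atan2(1.315, 0.138) = 84.0091°
|p|² = ρ² + z² = 1.32222² + 2.245² = 6.78829
κ = 2ρ / |p|² = 2×1.32222 / 6.78829 = 0.38956
θ = 2·atan2(ρ, z) = 2·atan2(1.32222, 2.245) = 1.06453 rad
ℓ = θ/κ = 1.06453/0.38956 = 2.73265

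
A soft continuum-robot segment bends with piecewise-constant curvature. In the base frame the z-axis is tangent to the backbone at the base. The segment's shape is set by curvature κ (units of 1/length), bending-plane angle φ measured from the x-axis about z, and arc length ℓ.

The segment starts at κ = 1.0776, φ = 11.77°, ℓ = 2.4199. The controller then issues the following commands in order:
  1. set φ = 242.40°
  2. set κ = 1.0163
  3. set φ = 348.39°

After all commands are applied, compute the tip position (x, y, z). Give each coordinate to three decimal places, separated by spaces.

initial: κ=1.0776, φ=11.77°, ℓ=2.4199
cmd 1: set φ=242.40° → (κ,φ,ℓ)=(1.0776,242.40°,2.4199) → tip=(-0.8000,-1.5303,0.4723)
cmd 2: set κ=1.0163 → (κ,φ,ℓ)=(1.0163,242.40°,2.4199) → tip=(-0.8097,-1.5488,0.6204)
cmd 3: set φ=348.39° → (κ,φ,ℓ)=(1.0163,348.39°,2.4199) → tip=(1.7119,-0.3517,0.6204)

1.712 -0.352 0.620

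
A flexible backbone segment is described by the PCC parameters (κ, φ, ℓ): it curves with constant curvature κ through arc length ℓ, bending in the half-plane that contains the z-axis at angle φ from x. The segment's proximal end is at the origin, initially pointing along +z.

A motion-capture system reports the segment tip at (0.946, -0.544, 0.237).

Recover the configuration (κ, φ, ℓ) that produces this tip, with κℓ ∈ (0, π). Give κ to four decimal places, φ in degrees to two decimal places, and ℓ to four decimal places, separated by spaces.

1.7502 330.10 1.5506

ρ = √(x²+y²) = √(0.946² + -0.544²) = 1.09126
φ = atan2(y, x) mod 360° = atan2(-0.544, 0.946) = 330.0988°
|p|² = ρ² + z² = 1.09126² + 0.237² = 1.24702
κ = 2ρ / |p|² = 2×1.09126 / 1.24702 = 1.75019
θ = 2·atan2(ρ, z) = 2·atan2(1.09126, 0.237) = 2.71388 rad
ℓ = θ/κ = 2.71388/1.75019 = 1.55062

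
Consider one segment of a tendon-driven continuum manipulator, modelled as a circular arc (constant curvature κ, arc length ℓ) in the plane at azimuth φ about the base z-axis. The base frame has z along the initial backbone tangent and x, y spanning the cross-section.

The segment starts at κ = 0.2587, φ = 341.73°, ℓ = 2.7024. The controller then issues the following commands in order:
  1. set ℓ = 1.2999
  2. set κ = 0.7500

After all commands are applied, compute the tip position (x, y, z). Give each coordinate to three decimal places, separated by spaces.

0.556 -0.183 1.104

initial: κ=0.2587, φ=341.73°, ℓ=2.7024
cmd 1: set ℓ=1.2999 → (κ,φ,ℓ)=(0.2587,341.73°,1.2999) → tip=(0.2056,-0.0679,1.2755)
cmd 2: set κ=0.7500 → (κ,φ,ℓ)=(0.7500,341.73°,1.2999) → tip=(0.5555,-0.1834,1.1035)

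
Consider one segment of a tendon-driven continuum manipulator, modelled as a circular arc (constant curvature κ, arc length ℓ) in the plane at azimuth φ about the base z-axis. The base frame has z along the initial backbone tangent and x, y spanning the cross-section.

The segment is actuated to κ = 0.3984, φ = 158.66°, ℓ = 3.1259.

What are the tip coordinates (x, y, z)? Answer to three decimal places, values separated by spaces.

-1.590 0.621 2.378

θ = κ·ℓ = 0.3984 × 3.1259 = 1.24536 rad
ρ = (1 − cos θ)/κ = (1 − 0.31972)/0.3984 = 1.70752
z = sin θ / κ = 0.94751/0.3984 = 2.37829
x = ρ cos φ = 1.70752 × cos(158.66°) = -1.59045
y = ρ sin φ = 1.70752 × sin(158.66°) = 0.62137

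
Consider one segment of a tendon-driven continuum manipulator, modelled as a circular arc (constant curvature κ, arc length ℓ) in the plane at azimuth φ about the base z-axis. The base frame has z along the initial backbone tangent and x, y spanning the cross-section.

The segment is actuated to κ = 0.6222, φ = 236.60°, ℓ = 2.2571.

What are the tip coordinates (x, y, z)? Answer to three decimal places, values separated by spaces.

θ = κ·ℓ = 0.6222 × 2.2571 = 1.40437 rad
ρ = (1 − cos θ)/κ = (1 − 0.16566)/0.6222 = 1.34095
z = sin θ / κ = 0.98618/0.6222 = 1.58499
x = ρ cos φ = 1.34095 × cos(236.60°) = -0.73817
y = ρ sin φ = 1.34095 × sin(236.60°) = -1.11949

-0.738 -1.119 1.585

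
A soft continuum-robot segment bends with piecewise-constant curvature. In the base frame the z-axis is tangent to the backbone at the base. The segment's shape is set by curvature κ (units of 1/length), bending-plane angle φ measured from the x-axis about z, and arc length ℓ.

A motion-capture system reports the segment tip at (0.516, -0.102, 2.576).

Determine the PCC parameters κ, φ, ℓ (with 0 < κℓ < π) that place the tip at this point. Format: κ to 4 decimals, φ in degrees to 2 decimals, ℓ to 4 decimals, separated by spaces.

ρ = √(x²+y²) = √(0.516² + -0.102²) = 0.52598
φ = atan2(y, x) mod 360° = atan2(-0.102, 0.516) = 348.8182°
|p|² = ρ² + z² = 0.52598² + 2.576² = 6.91244
κ = 2ρ / |p|² = 2×0.52598 / 6.91244 = 0.15219
θ = 2·atan2(ρ, z) = 2·atan2(0.52598, 2.576) = 0.40284 rad
ℓ = θ/κ = 0.40284/0.15219 = 2.64701

0.1522 348.82 2.6470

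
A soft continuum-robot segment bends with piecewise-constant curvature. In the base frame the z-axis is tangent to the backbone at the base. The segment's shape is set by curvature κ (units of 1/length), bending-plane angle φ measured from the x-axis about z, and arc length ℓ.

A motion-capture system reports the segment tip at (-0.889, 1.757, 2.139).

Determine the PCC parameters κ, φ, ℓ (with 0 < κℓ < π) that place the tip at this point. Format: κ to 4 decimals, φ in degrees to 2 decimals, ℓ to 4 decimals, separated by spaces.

0.4659 116.84 3.1940

ρ = √(x²+y²) = √(-0.889² + 1.757²) = 1.96910
φ = atan2(y, x) mod 360° = atan2(1.757, -0.889) = 116.8383°
|p|² = ρ² + z² = 1.96910² + 2.139² = 8.45269
κ = 2ρ / |p|² = 2×1.96910 / 8.45269 = 0.46591
θ = 2·atan2(ρ, z) = 2·atan2(1.96910, 2.139) = 1.48813 rad
ℓ = θ/κ = 1.48813/0.46591 = 3.19402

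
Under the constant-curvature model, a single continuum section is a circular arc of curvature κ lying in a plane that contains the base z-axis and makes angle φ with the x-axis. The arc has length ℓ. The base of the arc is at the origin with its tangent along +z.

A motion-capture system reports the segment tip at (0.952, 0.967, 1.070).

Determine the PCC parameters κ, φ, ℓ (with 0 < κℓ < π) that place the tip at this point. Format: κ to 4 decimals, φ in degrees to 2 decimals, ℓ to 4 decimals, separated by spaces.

0.9088 45.45 1.9874

ρ = √(x²+y²) = √(0.952² + 0.967²) = 1.35698
φ = atan2(y, x) mod 360° = atan2(0.967, 0.952) = 45.4478°
|p|² = ρ² + z² = 1.35698² + 1.070² = 2.98629
κ = 2ρ / |p|² = 2×1.35698 / 2.98629 = 0.90881
θ = 2·atan2(ρ, z) = 2·atan2(1.35698, 1.070) = 1.80619 rad
ℓ = θ/κ = 1.80619/0.90881 = 1.98744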